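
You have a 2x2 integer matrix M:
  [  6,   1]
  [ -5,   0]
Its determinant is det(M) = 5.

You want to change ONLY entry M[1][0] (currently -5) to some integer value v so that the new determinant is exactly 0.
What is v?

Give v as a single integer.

Answer: 0

Derivation:
det is linear in entry M[1][0]: det = old_det + (v - -5) * C_10
Cofactor C_10 = -1
Want det = 0: 5 + (v - -5) * -1 = 0
  (v - -5) = -5 / -1 = 5
  v = -5 + (5) = 0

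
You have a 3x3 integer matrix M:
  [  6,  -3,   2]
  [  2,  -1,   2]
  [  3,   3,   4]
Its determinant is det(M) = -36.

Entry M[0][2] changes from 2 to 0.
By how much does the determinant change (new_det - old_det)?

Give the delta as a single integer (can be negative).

Answer: -18

Derivation:
Cofactor C_02 = 9
Entry delta = 0 - 2 = -2
Det delta = entry_delta * cofactor = -2 * 9 = -18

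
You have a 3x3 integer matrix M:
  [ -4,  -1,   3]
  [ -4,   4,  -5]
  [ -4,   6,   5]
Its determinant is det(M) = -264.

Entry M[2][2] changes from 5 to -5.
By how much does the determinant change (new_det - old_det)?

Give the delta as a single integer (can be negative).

Cofactor C_22 = -20
Entry delta = -5 - 5 = -10
Det delta = entry_delta * cofactor = -10 * -20 = 200

Answer: 200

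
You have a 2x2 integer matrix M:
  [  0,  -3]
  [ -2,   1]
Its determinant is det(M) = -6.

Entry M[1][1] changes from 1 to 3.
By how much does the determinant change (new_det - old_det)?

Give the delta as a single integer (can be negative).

Answer: 0

Derivation:
Cofactor C_11 = 0
Entry delta = 3 - 1 = 2
Det delta = entry_delta * cofactor = 2 * 0 = 0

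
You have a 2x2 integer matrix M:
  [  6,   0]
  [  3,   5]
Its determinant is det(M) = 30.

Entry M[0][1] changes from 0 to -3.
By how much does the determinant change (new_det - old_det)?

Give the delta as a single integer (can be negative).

Answer: 9

Derivation:
Cofactor C_01 = -3
Entry delta = -3 - 0 = -3
Det delta = entry_delta * cofactor = -3 * -3 = 9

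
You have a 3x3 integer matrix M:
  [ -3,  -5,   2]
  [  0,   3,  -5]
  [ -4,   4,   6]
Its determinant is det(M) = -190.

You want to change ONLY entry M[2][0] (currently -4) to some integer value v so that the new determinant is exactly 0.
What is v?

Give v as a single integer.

det is linear in entry M[2][0]: det = old_det + (v - -4) * C_20
Cofactor C_20 = 19
Want det = 0: -190 + (v - -4) * 19 = 0
  (v - -4) = 190 / 19 = 10
  v = -4 + (10) = 6

Answer: 6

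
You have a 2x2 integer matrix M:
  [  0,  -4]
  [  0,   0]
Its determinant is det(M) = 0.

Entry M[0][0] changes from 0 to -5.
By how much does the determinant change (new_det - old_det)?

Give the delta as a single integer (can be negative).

Answer: 0

Derivation:
Cofactor C_00 = 0
Entry delta = -5 - 0 = -5
Det delta = entry_delta * cofactor = -5 * 0 = 0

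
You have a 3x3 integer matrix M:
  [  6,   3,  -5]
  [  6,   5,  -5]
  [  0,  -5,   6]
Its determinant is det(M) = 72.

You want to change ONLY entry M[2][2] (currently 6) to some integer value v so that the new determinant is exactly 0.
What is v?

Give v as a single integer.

Answer: 0

Derivation:
det is linear in entry M[2][2]: det = old_det + (v - 6) * C_22
Cofactor C_22 = 12
Want det = 0: 72 + (v - 6) * 12 = 0
  (v - 6) = -72 / 12 = -6
  v = 6 + (-6) = 0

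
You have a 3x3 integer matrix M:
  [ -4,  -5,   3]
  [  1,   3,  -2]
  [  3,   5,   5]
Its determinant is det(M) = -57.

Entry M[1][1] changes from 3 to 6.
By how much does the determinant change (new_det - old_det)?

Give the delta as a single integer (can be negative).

Answer: -87

Derivation:
Cofactor C_11 = -29
Entry delta = 6 - 3 = 3
Det delta = entry_delta * cofactor = 3 * -29 = -87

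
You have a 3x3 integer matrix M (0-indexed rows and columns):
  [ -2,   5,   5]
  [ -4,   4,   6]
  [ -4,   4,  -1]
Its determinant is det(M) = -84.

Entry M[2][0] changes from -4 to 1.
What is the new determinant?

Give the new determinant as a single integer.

Answer: -34

Derivation:
det is linear in row 2: changing M[2][0] by delta changes det by delta * cofactor(2,0).
Cofactor C_20 = (-1)^(2+0) * minor(2,0) = 10
Entry delta = 1 - -4 = 5
Det delta = 5 * 10 = 50
New det = -84 + 50 = -34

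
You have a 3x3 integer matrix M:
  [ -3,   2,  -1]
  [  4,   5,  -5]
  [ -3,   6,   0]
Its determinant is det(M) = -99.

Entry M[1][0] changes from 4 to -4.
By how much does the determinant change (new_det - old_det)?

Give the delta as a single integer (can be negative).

Answer: 48

Derivation:
Cofactor C_10 = -6
Entry delta = -4 - 4 = -8
Det delta = entry_delta * cofactor = -8 * -6 = 48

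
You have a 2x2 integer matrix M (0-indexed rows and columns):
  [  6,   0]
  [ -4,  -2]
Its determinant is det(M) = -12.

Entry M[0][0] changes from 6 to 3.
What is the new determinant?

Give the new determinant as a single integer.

Answer: -6

Derivation:
det is linear in row 0: changing M[0][0] by delta changes det by delta * cofactor(0,0).
Cofactor C_00 = (-1)^(0+0) * minor(0,0) = -2
Entry delta = 3 - 6 = -3
Det delta = -3 * -2 = 6
New det = -12 + 6 = -6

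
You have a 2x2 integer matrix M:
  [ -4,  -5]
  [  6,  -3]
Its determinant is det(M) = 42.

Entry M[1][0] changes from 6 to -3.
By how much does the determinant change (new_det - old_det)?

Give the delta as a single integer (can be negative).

Answer: -45

Derivation:
Cofactor C_10 = 5
Entry delta = -3 - 6 = -9
Det delta = entry_delta * cofactor = -9 * 5 = -45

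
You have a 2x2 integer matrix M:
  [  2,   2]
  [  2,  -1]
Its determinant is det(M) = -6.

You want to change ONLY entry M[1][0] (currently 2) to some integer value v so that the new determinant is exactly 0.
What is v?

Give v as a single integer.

det is linear in entry M[1][0]: det = old_det + (v - 2) * C_10
Cofactor C_10 = -2
Want det = 0: -6 + (v - 2) * -2 = 0
  (v - 2) = 6 / -2 = -3
  v = 2 + (-3) = -1

Answer: -1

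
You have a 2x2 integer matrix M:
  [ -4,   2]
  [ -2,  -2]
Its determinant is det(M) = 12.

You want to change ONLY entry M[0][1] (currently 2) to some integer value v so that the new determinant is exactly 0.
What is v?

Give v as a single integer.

det is linear in entry M[0][1]: det = old_det + (v - 2) * C_01
Cofactor C_01 = 2
Want det = 0: 12 + (v - 2) * 2 = 0
  (v - 2) = -12 / 2 = -6
  v = 2 + (-6) = -4

Answer: -4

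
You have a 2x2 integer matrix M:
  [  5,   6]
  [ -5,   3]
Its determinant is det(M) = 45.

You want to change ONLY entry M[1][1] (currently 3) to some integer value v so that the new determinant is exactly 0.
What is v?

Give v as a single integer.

det is linear in entry M[1][1]: det = old_det + (v - 3) * C_11
Cofactor C_11 = 5
Want det = 0: 45 + (v - 3) * 5 = 0
  (v - 3) = -45 / 5 = -9
  v = 3 + (-9) = -6

Answer: -6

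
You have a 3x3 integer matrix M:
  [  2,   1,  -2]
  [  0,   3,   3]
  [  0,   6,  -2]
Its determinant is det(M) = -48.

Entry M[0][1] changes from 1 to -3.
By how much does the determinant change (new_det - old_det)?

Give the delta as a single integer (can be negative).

Cofactor C_01 = 0
Entry delta = -3 - 1 = -4
Det delta = entry_delta * cofactor = -4 * 0 = 0

Answer: 0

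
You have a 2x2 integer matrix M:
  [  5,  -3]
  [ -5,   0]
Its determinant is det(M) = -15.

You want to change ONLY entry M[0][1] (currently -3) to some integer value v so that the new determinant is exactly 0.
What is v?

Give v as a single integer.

det is linear in entry M[0][1]: det = old_det + (v - -3) * C_01
Cofactor C_01 = 5
Want det = 0: -15 + (v - -3) * 5 = 0
  (v - -3) = 15 / 5 = 3
  v = -3 + (3) = 0

Answer: 0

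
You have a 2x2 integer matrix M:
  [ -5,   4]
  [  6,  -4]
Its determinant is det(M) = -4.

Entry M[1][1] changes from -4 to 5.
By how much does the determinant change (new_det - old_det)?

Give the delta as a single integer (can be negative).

Answer: -45

Derivation:
Cofactor C_11 = -5
Entry delta = 5 - -4 = 9
Det delta = entry_delta * cofactor = 9 * -5 = -45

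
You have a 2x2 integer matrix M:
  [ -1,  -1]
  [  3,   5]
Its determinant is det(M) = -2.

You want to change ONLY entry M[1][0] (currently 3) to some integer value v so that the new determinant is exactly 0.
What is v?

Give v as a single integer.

det is linear in entry M[1][0]: det = old_det + (v - 3) * C_10
Cofactor C_10 = 1
Want det = 0: -2 + (v - 3) * 1 = 0
  (v - 3) = 2 / 1 = 2
  v = 3 + (2) = 5

Answer: 5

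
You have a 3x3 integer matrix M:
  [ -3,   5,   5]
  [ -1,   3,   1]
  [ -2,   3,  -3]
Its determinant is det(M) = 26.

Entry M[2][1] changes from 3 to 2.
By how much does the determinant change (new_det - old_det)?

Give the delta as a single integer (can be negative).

Cofactor C_21 = -2
Entry delta = 2 - 3 = -1
Det delta = entry_delta * cofactor = -1 * -2 = 2

Answer: 2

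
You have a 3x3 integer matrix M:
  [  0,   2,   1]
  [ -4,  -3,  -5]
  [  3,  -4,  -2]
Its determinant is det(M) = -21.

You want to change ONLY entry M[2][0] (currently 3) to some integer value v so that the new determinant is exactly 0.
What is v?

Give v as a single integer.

Answer: 0

Derivation:
det is linear in entry M[2][0]: det = old_det + (v - 3) * C_20
Cofactor C_20 = -7
Want det = 0: -21 + (v - 3) * -7 = 0
  (v - 3) = 21 / -7 = -3
  v = 3 + (-3) = 0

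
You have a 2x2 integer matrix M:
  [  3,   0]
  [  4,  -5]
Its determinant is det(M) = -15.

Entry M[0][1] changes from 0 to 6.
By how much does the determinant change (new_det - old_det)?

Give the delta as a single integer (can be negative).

Answer: -24

Derivation:
Cofactor C_01 = -4
Entry delta = 6 - 0 = 6
Det delta = entry_delta * cofactor = 6 * -4 = -24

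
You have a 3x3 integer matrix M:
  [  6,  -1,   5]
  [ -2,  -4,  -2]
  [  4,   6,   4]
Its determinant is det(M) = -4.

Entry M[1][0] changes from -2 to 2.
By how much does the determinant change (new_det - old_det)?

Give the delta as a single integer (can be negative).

Cofactor C_10 = 34
Entry delta = 2 - -2 = 4
Det delta = entry_delta * cofactor = 4 * 34 = 136

Answer: 136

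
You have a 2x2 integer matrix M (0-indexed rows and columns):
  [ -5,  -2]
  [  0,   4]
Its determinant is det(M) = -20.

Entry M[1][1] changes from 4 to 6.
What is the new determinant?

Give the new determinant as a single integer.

Answer: -30

Derivation:
det is linear in row 1: changing M[1][1] by delta changes det by delta * cofactor(1,1).
Cofactor C_11 = (-1)^(1+1) * minor(1,1) = -5
Entry delta = 6 - 4 = 2
Det delta = 2 * -5 = -10
New det = -20 + -10 = -30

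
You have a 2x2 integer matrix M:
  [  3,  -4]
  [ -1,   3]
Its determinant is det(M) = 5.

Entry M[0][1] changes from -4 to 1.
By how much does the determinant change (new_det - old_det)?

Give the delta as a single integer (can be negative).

Answer: 5

Derivation:
Cofactor C_01 = 1
Entry delta = 1 - -4 = 5
Det delta = entry_delta * cofactor = 5 * 1 = 5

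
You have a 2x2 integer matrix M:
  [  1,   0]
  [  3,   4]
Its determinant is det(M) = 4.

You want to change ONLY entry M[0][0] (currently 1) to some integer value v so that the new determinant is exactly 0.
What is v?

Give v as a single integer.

Answer: 0

Derivation:
det is linear in entry M[0][0]: det = old_det + (v - 1) * C_00
Cofactor C_00 = 4
Want det = 0: 4 + (v - 1) * 4 = 0
  (v - 1) = -4 / 4 = -1
  v = 1 + (-1) = 0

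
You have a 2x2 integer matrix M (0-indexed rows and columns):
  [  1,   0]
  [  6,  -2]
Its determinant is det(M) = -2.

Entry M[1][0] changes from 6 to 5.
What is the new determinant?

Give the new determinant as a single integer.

det is linear in row 1: changing M[1][0] by delta changes det by delta * cofactor(1,0).
Cofactor C_10 = (-1)^(1+0) * minor(1,0) = 0
Entry delta = 5 - 6 = -1
Det delta = -1 * 0 = 0
New det = -2 + 0 = -2

Answer: -2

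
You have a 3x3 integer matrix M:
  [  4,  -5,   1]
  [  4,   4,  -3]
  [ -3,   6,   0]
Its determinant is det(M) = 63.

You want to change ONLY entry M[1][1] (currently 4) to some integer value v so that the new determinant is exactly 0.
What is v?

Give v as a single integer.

det is linear in entry M[1][1]: det = old_det + (v - 4) * C_11
Cofactor C_11 = 3
Want det = 0: 63 + (v - 4) * 3 = 0
  (v - 4) = -63 / 3 = -21
  v = 4 + (-21) = -17

Answer: -17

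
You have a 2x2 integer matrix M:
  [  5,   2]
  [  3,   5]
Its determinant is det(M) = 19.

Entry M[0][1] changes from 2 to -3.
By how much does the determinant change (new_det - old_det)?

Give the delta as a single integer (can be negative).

Cofactor C_01 = -3
Entry delta = -3 - 2 = -5
Det delta = entry_delta * cofactor = -5 * -3 = 15

Answer: 15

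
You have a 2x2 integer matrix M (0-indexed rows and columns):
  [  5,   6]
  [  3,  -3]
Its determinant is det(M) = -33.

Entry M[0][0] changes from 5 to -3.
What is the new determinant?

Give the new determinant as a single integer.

Answer: -9

Derivation:
det is linear in row 0: changing M[0][0] by delta changes det by delta * cofactor(0,0).
Cofactor C_00 = (-1)^(0+0) * minor(0,0) = -3
Entry delta = -3 - 5 = -8
Det delta = -8 * -3 = 24
New det = -33 + 24 = -9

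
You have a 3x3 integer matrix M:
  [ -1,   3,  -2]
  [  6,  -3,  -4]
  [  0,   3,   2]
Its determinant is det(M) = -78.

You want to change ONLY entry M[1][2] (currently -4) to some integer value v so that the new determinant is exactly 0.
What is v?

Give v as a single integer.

Answer: 22

Derivation:
det is linear in entry M[1][2]: det = old_det + (v - -4) * C_12
Cofactor C_12 = 3
Want det = 0: -78 + (v - -4) * 3 = 0
  (v - -4) = 78 / 3 = 26
  v = -4 + (26) = 22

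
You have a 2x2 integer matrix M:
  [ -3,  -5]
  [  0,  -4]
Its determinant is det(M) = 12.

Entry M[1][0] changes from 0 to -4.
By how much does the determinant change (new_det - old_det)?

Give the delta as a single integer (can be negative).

Answer: -20

Derivation:
Cofactor C_10 = 5
Entry delta = -4 - 0 = -4
Det delta = entry_delta * cofactor = -4 * 5 = -20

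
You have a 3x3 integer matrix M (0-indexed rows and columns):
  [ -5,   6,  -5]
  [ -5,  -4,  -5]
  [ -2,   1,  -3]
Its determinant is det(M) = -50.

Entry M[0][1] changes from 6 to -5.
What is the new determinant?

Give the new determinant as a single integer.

det is linear in row 0: changing M[0][1] by delta changes det by delta * cofactor(0,1).
Cofactor C_01 = (-1)^(0+1) * minor(0,1) = -5
Entry delta = -5 - 6 = -11
Det delta = -11 * -5 = 55
New det = -50 + 55 = 5

Answer: 5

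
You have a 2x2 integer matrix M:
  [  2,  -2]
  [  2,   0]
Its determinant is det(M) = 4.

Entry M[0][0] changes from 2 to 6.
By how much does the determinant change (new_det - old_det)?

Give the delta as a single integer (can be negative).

Cofactor C_00 = 0
Entry delta = 6 - 2 = 4
Det delta = entry_delta * cofactor = 4 * 0 = 0

Answer: 0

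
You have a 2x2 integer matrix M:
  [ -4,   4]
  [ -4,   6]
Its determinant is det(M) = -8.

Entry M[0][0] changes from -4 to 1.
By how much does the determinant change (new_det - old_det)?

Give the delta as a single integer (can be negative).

Answer: 30

Derivation:
Cofactor C_00 = 6
Entry delta = 1 - -4 = 5
Det delta = entry_delta * cofactor = 5 * 6 = 30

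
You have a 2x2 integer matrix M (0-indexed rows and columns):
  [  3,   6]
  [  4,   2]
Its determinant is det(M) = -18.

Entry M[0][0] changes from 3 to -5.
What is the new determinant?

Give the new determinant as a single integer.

det is linear in row 0: changing M[0][0] by delta changes det by delta * cofactor(0,0).
Cofactor C_00 = (-1)^(0+0) * minor(0,0) = 2
Entry delta = -5 - 3 = -8
Det delta = -8 * 2 = -16
New det = -18 + -16 = -34

Answer: -34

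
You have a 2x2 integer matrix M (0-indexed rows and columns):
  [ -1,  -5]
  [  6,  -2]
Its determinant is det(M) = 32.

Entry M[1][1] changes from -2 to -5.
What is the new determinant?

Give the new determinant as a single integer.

det is linear in row 1: changing M[1][1] by delta changes det by delta * cofactor(1,1).
Cofactor C_11 = (-1)^(1+1) * minor(1,1) = -1
Entry delta = -5 - -2 = -3
Det delta = -3 * -1 = 3
New det = 32 + 3 = 35

Answer: 35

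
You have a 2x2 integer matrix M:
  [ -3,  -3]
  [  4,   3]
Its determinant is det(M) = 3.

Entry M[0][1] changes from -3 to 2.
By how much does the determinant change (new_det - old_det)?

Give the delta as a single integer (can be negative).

Cofactor C_01 = -4
Entry delta = 2 - -3 = 5
Det delta = entry_delta * cofactor = 5 * -4 = -20

Answer: -20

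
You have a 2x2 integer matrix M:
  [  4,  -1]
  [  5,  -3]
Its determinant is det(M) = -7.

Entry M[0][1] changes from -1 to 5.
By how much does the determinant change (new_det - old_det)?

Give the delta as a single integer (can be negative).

Cofactor C_01 = -5
Entry delta = 5 - -1 = 6
Det delta = entry_delta * cofactor = 6 * -5 = -30

Answer: -30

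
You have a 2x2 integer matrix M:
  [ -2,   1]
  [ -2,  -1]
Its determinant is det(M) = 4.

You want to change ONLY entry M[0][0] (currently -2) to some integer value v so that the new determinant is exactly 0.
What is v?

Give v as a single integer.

det is linear in entry M[0][0]: det = old_det + (v - -2) * C_00
Cofactor C_00 = -1
Want det = 0: 4 + (v - -2) * -1 = 0
  (v - -2) = -4 / -1 = 4
  v = -2 + (4) = 2

Answer: 2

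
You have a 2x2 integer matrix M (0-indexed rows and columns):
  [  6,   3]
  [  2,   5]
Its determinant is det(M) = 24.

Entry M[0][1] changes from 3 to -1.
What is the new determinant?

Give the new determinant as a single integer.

det is linear in row 0: changing M[0][1] by delta changes det by delta * cofactor(0,1).
Cofactor C_01 = (-1)^(0+1) * minor(0,1) = -2
Entry delta = -1 - 3 = -4
Det delta = -4 * -2 = 8
New det = 24 + 8 = 32

Answer: 32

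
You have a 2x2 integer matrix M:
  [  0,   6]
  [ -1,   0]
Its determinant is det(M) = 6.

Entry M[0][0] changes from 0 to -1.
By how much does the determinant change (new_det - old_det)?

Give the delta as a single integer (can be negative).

Cofactor C_00 = 0
Entry delta = -1 - 0 = -1
Det delta = entry_delta * cofactor = -1 * 0 = 0

Answer: 0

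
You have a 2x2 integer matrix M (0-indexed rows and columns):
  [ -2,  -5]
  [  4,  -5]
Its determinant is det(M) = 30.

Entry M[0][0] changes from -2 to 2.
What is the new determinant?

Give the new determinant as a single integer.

det is linear in row 0: changing M[0][0] by delta changes det by delta * cofactor(0,0).
Cofactor C_00 = (-1)^(0+0) * minor(0,0) = -5
Entry delta = 2 - -2 = 4
Det delta = 4 * -5 = -20
New det = 30 + -20 = 10

Answer: 10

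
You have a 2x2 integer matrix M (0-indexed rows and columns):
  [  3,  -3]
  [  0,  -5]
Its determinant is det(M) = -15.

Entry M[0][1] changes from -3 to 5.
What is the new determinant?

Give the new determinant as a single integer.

Answer: -15

Derivation:
det is linear in row 0: changing M[0][1] by delta changes det by delta * cofactor(0,1).
Cofactor C_01 = (-1)^(0+1) * minor(0,1) = 0
Entry delta = 5 - -3 = 8
Det delta = 8 * 0 = 0
New det = -15 + 0 = -15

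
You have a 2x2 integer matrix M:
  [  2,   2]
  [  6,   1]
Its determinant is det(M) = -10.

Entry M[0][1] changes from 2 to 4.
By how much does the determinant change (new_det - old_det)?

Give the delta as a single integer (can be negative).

Answer: -12

Derivation:
Cofactor C_01 = -6
Entry delta = 4 - 2 = 2
Det delta = entry_delta * cofactor = 2 * -6 = -12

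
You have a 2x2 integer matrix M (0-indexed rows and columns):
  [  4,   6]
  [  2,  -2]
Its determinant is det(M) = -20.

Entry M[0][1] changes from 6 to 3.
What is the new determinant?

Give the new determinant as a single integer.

Answer: -14

Derivation:
det is linear in row 0: changing M[0][1] by delta changes det by delta * cofactor(0,1).
Cofactor C_01 = (-1)^(0+1) * minor(0,1) = -2
Entry delta = 3 - 6 = -3
Det delta = -3 * -2 = 6
New det = -20 + 6 = -14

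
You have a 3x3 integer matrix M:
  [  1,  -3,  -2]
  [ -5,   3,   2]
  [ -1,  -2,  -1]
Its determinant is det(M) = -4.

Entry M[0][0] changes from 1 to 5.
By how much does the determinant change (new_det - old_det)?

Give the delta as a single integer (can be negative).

Answer: 4

Derivation:
Cofactor C_00 = 1
Entry delta = 5 - 1 = 4
Det delta = entry_delta * cofactor = 4 * 1 = 4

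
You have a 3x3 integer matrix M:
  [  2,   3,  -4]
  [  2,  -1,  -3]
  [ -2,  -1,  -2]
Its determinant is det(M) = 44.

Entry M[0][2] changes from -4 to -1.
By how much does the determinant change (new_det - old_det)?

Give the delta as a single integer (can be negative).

Cofactor C_02 = -4
Entry delta = -1 - -4 = 3
Det delta = entry_delta * cofactor = 3 * -4 = -12

Answer: -12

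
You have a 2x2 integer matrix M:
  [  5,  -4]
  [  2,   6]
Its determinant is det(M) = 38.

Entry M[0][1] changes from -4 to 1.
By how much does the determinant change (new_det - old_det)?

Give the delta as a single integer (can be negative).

Answer: -10

Derivation:
Cofactor C_01 = -2
Entry delta = 1 - -4 = 5
Det delta = entry_delta * cofactor = 5 * -2 = -10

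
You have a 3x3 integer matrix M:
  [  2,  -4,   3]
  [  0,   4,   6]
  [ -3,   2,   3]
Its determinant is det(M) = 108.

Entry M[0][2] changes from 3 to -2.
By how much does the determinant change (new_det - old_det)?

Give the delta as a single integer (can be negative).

Answer: -60

Derivation:
Cofactor C_02 = 12
Entry delta = -2 - 3 = -5
Det delta = entry_delta * cofactor = -5 * 12 = -60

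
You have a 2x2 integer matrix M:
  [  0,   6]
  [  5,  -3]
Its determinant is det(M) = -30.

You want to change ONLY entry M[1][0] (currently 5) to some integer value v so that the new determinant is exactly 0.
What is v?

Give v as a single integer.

det is linear in entry M[1][0]: det = old_det + (v - 5) * C_10
Cofactor C_10 = -6
Want det = 0: -30 + (v - 5) * -6 = 0
  (v - 5) = 30 / -6 = -5
  v = 5 + (-5) = 0

Answer: 0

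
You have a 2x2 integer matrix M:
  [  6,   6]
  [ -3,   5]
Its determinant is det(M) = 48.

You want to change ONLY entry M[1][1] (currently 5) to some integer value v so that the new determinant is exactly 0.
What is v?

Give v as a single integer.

det is linear in entry M[1][1]: det = old_det + (v - 5) * C_11
Cofactor C_11 = 6
Want det = 0: 48 + (v - 5) * 6 = 0
  (v - 5) = -48 / 6 = -8
  v = 5 + (-8) = -3

Answer: -3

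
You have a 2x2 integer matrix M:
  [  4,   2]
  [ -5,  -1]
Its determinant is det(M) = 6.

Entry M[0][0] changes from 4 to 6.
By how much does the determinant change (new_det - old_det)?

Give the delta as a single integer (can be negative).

Cofactor C_00 = -1
Entry delta = 6 - 4 = 2
Det delta = entry_delta * cofactor = 2 * -1 = -2

Answer: -2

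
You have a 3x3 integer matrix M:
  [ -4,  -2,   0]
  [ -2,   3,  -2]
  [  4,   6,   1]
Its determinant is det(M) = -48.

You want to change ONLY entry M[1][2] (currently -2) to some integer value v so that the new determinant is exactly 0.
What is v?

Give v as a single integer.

det is linear in entry M[1][2]: det = old_det + (v - -2) * C_12
Cofactor C_12 = 16
Want det = 0: -48 + (v - -2) * 16 = 0
  (v - -2) = 48 / 16 = 3
  v = -2 + (3) = 1

Answer: 1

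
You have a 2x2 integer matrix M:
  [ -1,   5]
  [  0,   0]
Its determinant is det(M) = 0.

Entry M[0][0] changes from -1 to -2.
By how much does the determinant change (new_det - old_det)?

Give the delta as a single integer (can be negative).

Cofactor C_00 = 0
Entry delta = -2 - -1 = -1
Det delta = entry_delta * cofactor = -1 * 0 = 0

Answer: 0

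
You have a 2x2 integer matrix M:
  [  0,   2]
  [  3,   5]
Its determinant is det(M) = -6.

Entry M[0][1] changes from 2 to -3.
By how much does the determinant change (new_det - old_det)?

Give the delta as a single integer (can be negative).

Cofactor C_01 = -3
Entry delta = -3 - 2 = -5
Det delta = entry_delta * cofactor = -5 * -3 = 15

Answer: 15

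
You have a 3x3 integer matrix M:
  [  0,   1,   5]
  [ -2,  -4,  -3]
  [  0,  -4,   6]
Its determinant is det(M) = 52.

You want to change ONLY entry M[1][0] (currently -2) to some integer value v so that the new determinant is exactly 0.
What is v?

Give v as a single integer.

Answer: 0

Derivation:
det is linear in entry M[1][0]: det = old_det + (v - -2) * C_10
Cofactor C_10 = -26
Want det = 0: 52 + (v - -2) * -26 = 0
  (v - -2) = -52 / -26 = 2
  v = -2 + (2) = 0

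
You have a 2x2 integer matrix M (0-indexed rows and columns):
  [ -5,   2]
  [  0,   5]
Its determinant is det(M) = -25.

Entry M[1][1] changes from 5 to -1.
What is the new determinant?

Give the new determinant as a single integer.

det is linear in row 1: changing M[1][1] by delta changes det by delta * cofactor(1,1).
Cofactor C_11 = (-1)^(1+1) * minor(1,1) = -5
Entry delta = -1 - 5 = -6
Det delta = -6 * -5 = 30
New det = -25 + 30 = 5

Answer: 5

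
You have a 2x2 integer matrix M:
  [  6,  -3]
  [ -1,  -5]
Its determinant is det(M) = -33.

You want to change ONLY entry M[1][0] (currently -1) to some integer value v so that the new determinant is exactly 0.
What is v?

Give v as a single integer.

Answer: 10

Derivation:
det is linear in entry M[1][0]: det = old_det + (v - -1) * C_10
Cofactor C_10 = 3
Want det = 0: -33 + (v - -1) * 3 = 0
  (v - -1) = 33 / 3 = 11
  v = -1 + (11) = 10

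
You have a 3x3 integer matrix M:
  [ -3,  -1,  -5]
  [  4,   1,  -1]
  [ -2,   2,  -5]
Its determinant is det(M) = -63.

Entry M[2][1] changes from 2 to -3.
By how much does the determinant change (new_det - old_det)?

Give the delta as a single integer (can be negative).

Answer: 115

Derivation:
Cofactor C_21 = -23
Entry delta = -3 - 2 = -5
Det delta = entry_delta * cofactor = -5 * -23 = 115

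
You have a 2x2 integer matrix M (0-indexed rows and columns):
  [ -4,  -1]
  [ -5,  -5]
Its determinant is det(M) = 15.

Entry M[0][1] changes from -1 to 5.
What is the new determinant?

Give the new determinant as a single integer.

det is linear in row 0: changing M[0][1] by delta changes det by delta * cofactor(0,1).
Cofactor C_01 = (-1)^(0+1) * minor(0,1) = 5
Entry delta = 5 - -1 = 6
Det delta = 6 * 5 = 30
New det = 15 + 30 = 45

Answer: 45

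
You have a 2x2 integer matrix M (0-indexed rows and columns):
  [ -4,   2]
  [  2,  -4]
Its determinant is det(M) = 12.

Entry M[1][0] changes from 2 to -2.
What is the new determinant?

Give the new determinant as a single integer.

det is linear in row 1: changing M[1][0] by delta changes det by delta * cofactor(1,0).
Cofactor C_10 = (-1)^(1+0) * minor(1,0) = -2
Entry delta = -2 - 2 = -4
Det delta = -4 * -2 = 8
New det = 12 + 8 = 20

Answer: 20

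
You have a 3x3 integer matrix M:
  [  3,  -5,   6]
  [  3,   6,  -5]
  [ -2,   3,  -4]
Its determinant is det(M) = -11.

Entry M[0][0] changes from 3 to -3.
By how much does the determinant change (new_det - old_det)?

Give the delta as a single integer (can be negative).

Cofactor C_00 = -9
Entry delta = -3 - 3 = -6
Det delta = entry_delta * cofactor = -6 * -9 = 54

Answer: 54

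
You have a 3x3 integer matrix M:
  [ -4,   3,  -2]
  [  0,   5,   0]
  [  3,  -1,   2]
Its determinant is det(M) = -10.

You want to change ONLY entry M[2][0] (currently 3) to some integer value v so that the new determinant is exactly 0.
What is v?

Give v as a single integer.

Answer: 4

Derivation:
det is linear in entry M[2][0]: det = old_det + (v - 3) * C_20
Cofactor C_20 = 10
Want det = 0: -10 + (v - 3) * 10 = 0
  (v - 3) = 10 / 10 = 1
  v = 3 + (1) = 4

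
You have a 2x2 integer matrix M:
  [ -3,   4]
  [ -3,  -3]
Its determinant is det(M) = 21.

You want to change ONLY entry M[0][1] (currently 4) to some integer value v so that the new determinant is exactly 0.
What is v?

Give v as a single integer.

det is linear in entry M[0][1]: det = old_det + (v - 4) * C_01
Cofactor C_01 = 3
Want det = 0: 21 + (v - 4) * 3 = 0
  (v - 4) = -21 / 3 = -7
  v = 4 + (-7) = -3

Answer: -3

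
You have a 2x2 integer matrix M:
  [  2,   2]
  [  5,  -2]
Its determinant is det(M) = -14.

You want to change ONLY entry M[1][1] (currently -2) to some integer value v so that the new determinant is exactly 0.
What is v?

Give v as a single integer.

Answer: 5

Derivation:
det is linear in entry M[1][1]: det = old_det + (v - -2) * C_11
Cofactor C_11 = 2
Want det = 0: -14 + (v - -2) * 2 = 0
  (v - -2) = 14 / 2 = 7
  v = -2 + (7) = 5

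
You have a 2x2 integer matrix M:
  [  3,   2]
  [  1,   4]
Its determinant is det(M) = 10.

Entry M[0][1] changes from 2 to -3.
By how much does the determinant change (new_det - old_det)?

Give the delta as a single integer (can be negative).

Cofactor C_01 = -1
Entry delta = -3 - 2 = -5
Det delta = entry_delta * cofactor = -5 * -1 = 5

Answer: 5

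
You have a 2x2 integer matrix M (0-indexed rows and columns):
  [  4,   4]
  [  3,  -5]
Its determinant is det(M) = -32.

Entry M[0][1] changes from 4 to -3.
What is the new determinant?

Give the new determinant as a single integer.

det is linear in row 0: changing M[0][1] by delta changes det by delta * cofactor(0,1).
Cofactor C_01 = (-1)^(0+1) * minor(0,1) = -3
Entry delta = -3 - 4 = -7
Det delta = -7 * -3 = 21
New det = -32 + 21 = -11

Answer: -11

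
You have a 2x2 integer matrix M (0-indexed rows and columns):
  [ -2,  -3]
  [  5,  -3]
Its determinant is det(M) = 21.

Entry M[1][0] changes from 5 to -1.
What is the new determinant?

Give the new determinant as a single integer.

det is linear in row 1: changing M[1][0] by delta changes det by delta * cofactor(1,0).
Cofactor C_10 = (-1)^(1+0) * minor(1,0) = 3
Entry delta = -1 - 5 = -6
Det delta = -6 * 3 = -18
New det = 21 + -18 = 3

Answer: 3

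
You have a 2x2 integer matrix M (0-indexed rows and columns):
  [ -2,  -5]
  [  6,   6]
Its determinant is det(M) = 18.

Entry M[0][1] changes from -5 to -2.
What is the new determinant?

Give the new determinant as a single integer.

Answer: 0

Derivation:
det is linear in row 0: changing M[0][1] by delta changes det by delta * cofactor(0,1).
Cofactor C_01 = (-1)^(0+1) * minor(0,1) = -6
Entry delta = -2 - -5 = 3
Det delta = 3 * -6 = -18
New det = 18 + -18 = 0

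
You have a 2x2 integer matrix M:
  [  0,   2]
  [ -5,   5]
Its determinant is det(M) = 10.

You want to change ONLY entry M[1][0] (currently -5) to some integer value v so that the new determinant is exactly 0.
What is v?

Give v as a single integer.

Answer: 0

Derivation:
det is linear in entry M[1][0]: det = old_det + (v - -5) * C_10
Cofactor C_10 = -2
Want det = 0: 10 + (v - -5) * -2 = 0
  (v - -5) = -10 / -2 = 5
  v = -5 + (5) = 0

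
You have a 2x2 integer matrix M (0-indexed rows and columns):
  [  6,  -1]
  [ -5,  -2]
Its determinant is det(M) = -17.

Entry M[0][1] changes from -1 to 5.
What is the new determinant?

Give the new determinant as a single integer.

det is linear in row 0: changing M[0][1] by delta changes det by delta * cofactor(0,1).
Cofactor C_01 = (-1)^(0+1) * minor(0,1) = 5
Entry delta = 5 - -1 = 6
Det delta = 6 * 5 = 30
New det = -17 + 30 = 13

Answer: 13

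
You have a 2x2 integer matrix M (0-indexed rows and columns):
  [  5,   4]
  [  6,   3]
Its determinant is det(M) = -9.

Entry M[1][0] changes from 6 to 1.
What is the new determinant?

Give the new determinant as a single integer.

Answer: 11

Derivation:
det is linear in row 1: changing M[1][0] by delta changes det by delta * cofactor(1,0).
Cofactor C_10 = (-1)^(1+0) * minor(1,0) = -4
Entry delta = 1 - 6 = -5
Det delta = -5 * -4 = 20
New det = -9 + 20 = 11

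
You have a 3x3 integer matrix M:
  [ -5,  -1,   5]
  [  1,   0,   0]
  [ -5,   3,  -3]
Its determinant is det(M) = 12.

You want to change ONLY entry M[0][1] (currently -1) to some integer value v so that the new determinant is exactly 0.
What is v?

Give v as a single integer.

det is linear in entry M[0][1]: det = old_det + (v - -1) * C_01
Cofactor C_01 = 3
Want det = 0: 12 + (v - -1) * 3 = 0
  (v - -1) = -12 / 3 = -4
  v = -1 + (-4) = -5

Answer: -5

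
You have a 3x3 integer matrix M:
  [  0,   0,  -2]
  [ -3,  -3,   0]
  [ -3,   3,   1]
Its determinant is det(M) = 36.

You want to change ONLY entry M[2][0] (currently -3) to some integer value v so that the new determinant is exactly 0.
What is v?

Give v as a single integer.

det is linear in entry M[2][0]: det = old_det + (v - -3) * C_20
Cofactor C_20 = -6
Want det = 0: 36 + (v - -3) * -6 = 0
  (v - -3) = -36 / -6 = 6
  v = -3 + (6) = 3

Answer: 3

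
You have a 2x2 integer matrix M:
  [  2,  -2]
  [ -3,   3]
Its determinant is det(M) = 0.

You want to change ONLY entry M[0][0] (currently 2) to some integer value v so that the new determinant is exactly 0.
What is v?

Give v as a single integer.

det is linear in entry M[0][0]: det = old_det + (v - 2) * C_00
Cofactor C_00 = 3
Want det = 0: 0 + (v - 2) * 3 = 0
  (v - 2) = 0 / 3 = 0
  v = 2 + (0) = 2

Answer: 2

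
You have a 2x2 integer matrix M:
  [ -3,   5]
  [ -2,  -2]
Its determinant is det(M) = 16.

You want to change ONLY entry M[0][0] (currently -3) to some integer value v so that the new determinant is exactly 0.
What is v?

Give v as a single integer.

det is linear in entry M[0][0]: det = old_det + (v - -3) * C_00
Cofactor C_00 = -2
Want det = 0: 16 + (v - -3) * -2 = 0
  (v - -3) = -16 / -2 = 8
  v = -3 + (8) = 5

Answer: 5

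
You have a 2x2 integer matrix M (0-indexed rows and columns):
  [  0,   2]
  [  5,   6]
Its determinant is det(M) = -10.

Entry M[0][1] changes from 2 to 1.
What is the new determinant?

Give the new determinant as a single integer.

det is linear in row 0: changing M[0][1] by delta changes det by delta * cofactor(0,1).
Cofactor C_01 = (-1)^(0+1) * minor(0,1) = -5
Entry delta = 1 - 2 = -1
Det delta = -1 * -5 = 5
New det = -10 + 5 = -5

Answer: -5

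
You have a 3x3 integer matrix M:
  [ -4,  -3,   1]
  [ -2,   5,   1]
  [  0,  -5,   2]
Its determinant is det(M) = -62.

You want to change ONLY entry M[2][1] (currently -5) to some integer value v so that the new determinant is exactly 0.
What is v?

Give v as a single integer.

det is linear in entry M[2][1]: det = old_det + (v - -5) * C_21
Cofactor C_21 = 2
Want det = 0: -62 + (v - -5) * 2 = 0
  (v - -5) = 62 / 2 = 31
  v = -5 + (31) = 26

Answer: 26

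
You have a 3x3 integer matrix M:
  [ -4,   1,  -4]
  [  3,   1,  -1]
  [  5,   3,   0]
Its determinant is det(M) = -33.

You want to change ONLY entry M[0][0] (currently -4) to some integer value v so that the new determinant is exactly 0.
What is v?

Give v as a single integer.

det is linear in entry M[0][0]: det = old_det + (v - -4) * C_00
Cofactor C_00 = 3
Want det = 0: -33 + (v - -4) * 3 = 0
  (v - -4) = 33 / 3 = 11
  v = -4 + (11) = 7

Answer: 7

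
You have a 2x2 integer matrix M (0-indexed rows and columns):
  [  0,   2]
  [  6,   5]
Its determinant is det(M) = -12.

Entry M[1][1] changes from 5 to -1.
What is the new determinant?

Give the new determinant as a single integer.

Answer: -12

Derivation:
det is linear in row 1: changing M[1][1] by delta changes det by delta * cofactor(1,1).
Cofactor C_11 = (-1)^(1+1) * minor(1,1) = 0
Entry delta = -1 - 5 = -6
Det delta = -6 * 0 = 0
New det = -12 + 0 = -12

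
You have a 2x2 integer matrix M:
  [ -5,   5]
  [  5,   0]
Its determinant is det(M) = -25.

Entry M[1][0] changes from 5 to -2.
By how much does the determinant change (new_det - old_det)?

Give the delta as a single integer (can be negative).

Cofactor C_10 = -5
Entry delta = -2 - 5 = -7
Det delta = entry_delta * cofactor = -7 * -5 = 35

Answer: 35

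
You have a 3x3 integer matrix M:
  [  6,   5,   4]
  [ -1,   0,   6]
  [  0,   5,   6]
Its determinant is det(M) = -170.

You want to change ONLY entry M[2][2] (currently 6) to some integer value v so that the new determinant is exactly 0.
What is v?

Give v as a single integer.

det is linear in entry M[2][2]: det = old_det + (v - 6) * C_22
Cofactor C_22 = 5
Want det = 0: -170 + (v - 6) * 5 = 0
  (v - 6) = 170 / 5 = 34
  v = 6 + (34) = 40

Answer: 40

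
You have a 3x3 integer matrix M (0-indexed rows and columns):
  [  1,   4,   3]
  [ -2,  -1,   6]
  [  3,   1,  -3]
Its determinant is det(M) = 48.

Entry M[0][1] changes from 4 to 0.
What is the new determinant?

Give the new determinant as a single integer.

Answer: 0

Derivation:
det is linear in row 0: changing M[0][1] by delta changes det by delta * cofactor(0,1).
Cofactor C_01 = (-1)^(0+1) * minor(0,1) = 12
Entry delta = 0 - 4 = -4
Det delta = -4 * 12 = -48
New det = 48 + -48 = 0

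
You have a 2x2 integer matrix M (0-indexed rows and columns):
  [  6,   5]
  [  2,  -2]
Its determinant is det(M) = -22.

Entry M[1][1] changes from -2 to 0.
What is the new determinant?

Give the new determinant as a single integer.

det is linear in row 1: changing M[1][1] by delta changes det by delta * cofactor(1,1).
Cofactor C_11 = (-1)^(1+1) * minor(1,1) = 6
Entry delta = 0 - -2 = 2
Det delta = 2 * 6 = 12
New det = -22 + 12 = -10

Answer: -10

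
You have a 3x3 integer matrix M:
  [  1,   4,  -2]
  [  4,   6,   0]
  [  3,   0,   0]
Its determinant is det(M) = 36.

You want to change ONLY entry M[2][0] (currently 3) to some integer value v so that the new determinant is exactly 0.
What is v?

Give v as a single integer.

Answer: 0

Derivation:
det is linear in entry M[2][0]: det = old_det + (v - 3) * C_20
Cofactor C_20 = 12
Want det = 0: 36 + (v - 3) * 12 = 0
  (v - 3) = -36 / 12 = -3
  v = 3 + (-3) = 0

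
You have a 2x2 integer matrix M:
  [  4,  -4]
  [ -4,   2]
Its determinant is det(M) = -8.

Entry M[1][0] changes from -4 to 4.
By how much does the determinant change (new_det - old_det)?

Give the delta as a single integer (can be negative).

Answer: 32

Derivation:
Cofactor C_10 = 4
Entry delta = 4 - -4 = 8
Det delta = entry_delta * cofactor = 8 * 4 = 32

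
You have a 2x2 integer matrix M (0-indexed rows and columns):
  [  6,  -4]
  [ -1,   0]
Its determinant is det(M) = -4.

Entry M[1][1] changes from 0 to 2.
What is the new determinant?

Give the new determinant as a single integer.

Answer: 8

Derivation:
det is linear in row 1: changing M[1][1] by delta changes det by delta * cofactor(1,1).
Cofactor C_11 = (-1)^(1+1) * minor(1,1) = 6
Entry delta = 2 - 0 = 2
Det delta = 2 * 6 = 12
New det = -4 + 12 = 8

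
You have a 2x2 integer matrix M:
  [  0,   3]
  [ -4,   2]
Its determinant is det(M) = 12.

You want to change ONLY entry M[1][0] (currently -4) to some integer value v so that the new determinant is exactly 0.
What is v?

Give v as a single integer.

det is linear in entry M[1][0]: det = old_det + (v - -4) * C_10
Cofactor C_10 = -3
Want det = 0: 12 + (v - -4) * -3 = 0
  (v - -4) = -12 / -3 = 4
  v = -4 + (4) = 0

Answer: 0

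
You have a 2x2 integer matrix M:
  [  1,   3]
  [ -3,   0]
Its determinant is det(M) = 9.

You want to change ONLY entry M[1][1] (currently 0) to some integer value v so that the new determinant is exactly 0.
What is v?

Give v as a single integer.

det is linear in entry M[1][1]: det = old_det + (v - 0) * C_11
Cofactor C_11 = 1
Want det = 0: 9 + (v - 0) * 1 = 0
  (v - 0) = -9 / 1 = -9
  v = 0 + (-9) = -9

Answer: -9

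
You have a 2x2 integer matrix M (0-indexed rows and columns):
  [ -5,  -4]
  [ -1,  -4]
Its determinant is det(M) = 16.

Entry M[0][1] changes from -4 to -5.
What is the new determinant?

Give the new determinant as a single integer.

det is linear in row 0: changing M[0][1] by delta changes det by delta * cofactor(0,1).
Cofactor C_01 = (-1)^(0+1) * minor(0,1) = 1
Entry delta = -5 - -4 = -1
Det delta = -1 * 1 = -1
New det = 16 + -1 = 15

Answer: 15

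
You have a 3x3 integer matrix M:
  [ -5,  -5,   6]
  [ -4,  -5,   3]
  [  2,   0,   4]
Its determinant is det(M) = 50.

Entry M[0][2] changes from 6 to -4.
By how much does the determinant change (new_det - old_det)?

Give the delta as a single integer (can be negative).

Cofactor C_02 = 10
Entry delta = -4 - 6 = -10
Det delta = entry_delta * cofactor = -10 * 10 = -100

Answer: -100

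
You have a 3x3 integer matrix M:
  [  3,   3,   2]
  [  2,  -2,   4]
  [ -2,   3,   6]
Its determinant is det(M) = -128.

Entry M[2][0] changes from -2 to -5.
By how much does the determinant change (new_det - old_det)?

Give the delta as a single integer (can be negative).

Cofactor C_20 = 16
Entry delta = -5 - -2 = -3
Det delta = entry_delta * cofactor = -3 * 16 = -48

Answer: -48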